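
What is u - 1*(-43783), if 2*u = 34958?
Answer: 61262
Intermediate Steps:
u = 17479 (u = (1/2)*34958 = 17479)
u - 1*(-43783) = 17479 - 1*(-43783) = 17479 + 43783 = 61262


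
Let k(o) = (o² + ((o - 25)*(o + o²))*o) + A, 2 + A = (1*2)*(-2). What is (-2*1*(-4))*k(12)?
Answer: -193584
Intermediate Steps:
A = -6 (A = -2 + (1*2)*(-2) = -2 + 2*(-2) = -2 - 4 = -6)
k(o) = -6 + o² + o*(-25 + o)*(o + o²) (k(o) = (o² + ((o - 25)*(o + o²))*o) - 6 = (o² + ((-25 + o)*(o + o²))*o) - 6 = (o² + o*(-25 + o)*(o + o²)) - 6 = -6 + o² + o*(-25 + o)*(o + o²))
(-2*1*(-4))*k(12) = (-2*1*(-4))*(-6 + 12⁴ - 24*12² - 24*12³) = (-2*(-4))*(-6 + 20736 - 24*144 - 24*1728) = 8*(-6 + 20736 - 3456 - 41472) = 8*(-24198) = -193584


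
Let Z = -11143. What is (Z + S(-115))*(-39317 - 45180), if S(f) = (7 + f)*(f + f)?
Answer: -1157355409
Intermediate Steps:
S(f) = 2*f*(7 + f) (S(f) = (7 + f)*(2*f) = 2*f*(7 + f))
(Z + S(-115))*(-39317 - 45180) = (-11143 + 2*(-115)*(7 - 115))*(-39317 - 45180) = (-11143 + 2*(-115)*(-108))*(-84497) = (-11143 + 24840)*(-84497) = 13697*(-84497) = -1157355409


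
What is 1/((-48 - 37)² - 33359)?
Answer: -1/26134 ≈ -3.8264e-5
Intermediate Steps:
1/((-48 - 37)² - 33359) = 1/((-85)² - 33359) = 1/(7225 - 33359) = 1/(-26134) = -1/26134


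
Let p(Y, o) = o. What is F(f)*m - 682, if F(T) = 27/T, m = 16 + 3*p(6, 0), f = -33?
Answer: -7646/11 ≈ -695.09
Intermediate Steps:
m = 16 (m = 16 + 3*0 = 16 + 0 = 16)
F(f)*m - 682 = (27/(-33))*16 - 682 = (27*(-1/33))*16 - 682 = -9/11*16 - 682 = -144/11 - 682 = -7646/11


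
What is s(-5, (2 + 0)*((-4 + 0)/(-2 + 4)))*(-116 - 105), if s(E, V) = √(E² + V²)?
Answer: -221*√41 ≈ -1415.1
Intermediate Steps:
s(-5, (2 + 0)*((-4 + 0)/(-2 + 4)))*(-116 - 105) = √((-5)² + ((2 + 0)*((-4 + 0)/(-2 + 4)))²)*(-116 - 105) = √(25 + (2*(-4/2))²)*(-221) = √(25 + (2*(-4*½))²)*(-221) = √(25 + (2*(-2))²)*(-221) = √(25 + (-4)²)*(-221) = √(25 + 16)*(-221) = √41*(-221) = -221*√41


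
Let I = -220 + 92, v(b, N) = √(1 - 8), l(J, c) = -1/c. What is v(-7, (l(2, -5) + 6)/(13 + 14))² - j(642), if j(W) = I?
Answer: 121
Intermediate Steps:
v(b, N) = I*√7 (v(b, N) = √(-7) = I*√7)
I = -128
j(W) = -128
v(-7, (l(2, -5) + 6)/(13 + 14))² - j(642) = (I*√7)² - 1*(-128) = -7 + 128 = 121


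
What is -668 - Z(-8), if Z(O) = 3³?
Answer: -695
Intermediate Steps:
Z(O) = 27
-668 - Z(-8) = -668 - 1*27 = -668 - 27 = -695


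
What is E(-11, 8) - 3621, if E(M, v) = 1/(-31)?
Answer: -112252/31 ≈ -3621.0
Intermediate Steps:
E(M, v) = -1/31
E(-11, 8) - 3621 = -1/31 - 3621 = -112252/31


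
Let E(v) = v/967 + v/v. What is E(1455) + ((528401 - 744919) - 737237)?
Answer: -922278663/967 ≈ -9.5375e+5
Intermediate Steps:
E(v) = 1 + v/967 (E(v) = v*(1/967) + 1 = v/967 + 1 = 1 + v/967)
E(1455) + ((528401 - 744919) - 737237) = (1 + (1/967)*1455) + ((528401 - 744919) - 737237) = (1 + 1455/967) + (-216518 - 737237) = 2422/967 - 953755 = -922278663/967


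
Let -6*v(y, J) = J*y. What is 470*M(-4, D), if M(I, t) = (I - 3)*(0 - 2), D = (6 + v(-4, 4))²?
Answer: 6580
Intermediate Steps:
v(y, J) = -J*y/6
D = 676/9 (D = (6 - ⅙*4*(-4))² = (6 + 8/3)² = (26/3)² = 676/9 ≈ 75.111)
M(I, t) = 6 - 2*I (M(I, t) = (-3 + I)*(-2) = 6 - 2*I)
470*M(-4, D) = 470*(6 - 2*(-4)) = 470*(6 + 8) = 470*14 = 6580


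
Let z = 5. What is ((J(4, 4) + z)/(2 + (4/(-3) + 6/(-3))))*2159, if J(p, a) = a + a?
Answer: -84201/4 ≈ -21050.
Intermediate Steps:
J(p, a) = 2*a
((J(4, 4) + z)/(2 + (4/(-3) + 6/(-3))))*2159 = ((2*4 + 5)/(2 + (4/(-3) + 6/(-3))))*2159 = ((8 + 5)/(2 + (4*(-⅓) + 6*(-⅓))))*2159 = (13/(2 + (-4/3 - 2)))*2159 = (13/(2 - 10/3))*2159 = (13/(-4/3))*2159 = (13*(-¾))*2159 = -39/4*2159 = -84201/4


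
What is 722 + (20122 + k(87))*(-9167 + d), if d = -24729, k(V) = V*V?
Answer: -938613414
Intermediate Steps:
k(V) = V²
722 + (20122 + k(87))*(-9167 + d) = 722 + (20122 + 87²)*(-9167 - 24729) = 722 + (20122 + 7569)*(-33896) = 722 + 27691*(-33896) = 722 - 938614136 = -938613414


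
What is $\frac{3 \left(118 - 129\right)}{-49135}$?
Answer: $\frac{33}{49135} \approx 0.00067162$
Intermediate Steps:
$\frac{3 \left(118 - 129\right)}{-49135} = 3 \left(-11\right) \left(- \frac{1}{49135}\right) = \left(-33\right) \left(- \frac{1}{49135}\right) = \frac{33}{49135}$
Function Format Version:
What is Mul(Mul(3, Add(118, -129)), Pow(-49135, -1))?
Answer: Rational(33, 49135) ≈ 0.00067162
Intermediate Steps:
Mul(Mul(3, Add(118, -129)), Pow(-49135, -1)) = Mul(Mul(3, -11), Rational(-1, 49135)) = Mul(-33, Rational(-1, 49135)) = Rational(33, 49135)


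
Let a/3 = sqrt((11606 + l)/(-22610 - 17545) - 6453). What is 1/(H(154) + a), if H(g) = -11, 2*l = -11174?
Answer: -147235/778998287 - I*sqrt(10405213926270)/778998287 ≈ -0.00018901 - 0.0041408*I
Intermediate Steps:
l = -5587 (l = (1/2)*(-11174) = -5587)
a = I*sqrt(10405213926270)/13385 (a = 3*sqrt((11606 - 5587)/(-22610 - 17545) - 6453) = 3*sqrt(6019/(-40155) - 6453) = 3*sqrt(6019*(-1/40155) - 6453) = 3*sqrt(-6019/40155 - 6453) = 3*sqrt(-259126234/40155) = 3*(I*sqrt(10405213926270)/40155) = I*sqrt(10405213926270)/13385 ≈ 240.99*I)
1/(H(154) + a) = 1/(-11 + I*sqrt(10405213926270)/13385)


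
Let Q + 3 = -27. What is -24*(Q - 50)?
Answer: 1920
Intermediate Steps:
Q = -30 (Q = -3 - 27 = -30)
-24*(Q - 50) = -24*(-30 - 50) = -24*(-80) = 1920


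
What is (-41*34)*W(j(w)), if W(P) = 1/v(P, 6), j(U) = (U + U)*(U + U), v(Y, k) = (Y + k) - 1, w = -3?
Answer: -34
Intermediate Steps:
v(Y, k) = -1 + Y + k
j(U) = 4*U**2 (j(U) = (2*U)*(2*U) = 4*U**2)
W(P) = 1/(5 + P) (W(P) = 1/(-1 + P + 6) = 1/(5 + P))
(-41*34)*W(j(w)) = (-41*34)/(5 + 4*(-3)**2) = -1394/(5 + 4*9) = -1394/(5 + 36) = -1394/41 = -1394*1/41 = -34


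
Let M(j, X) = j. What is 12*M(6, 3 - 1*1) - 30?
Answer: 42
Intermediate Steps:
12*M(6, 3 - 1*1) - 30 = 12*6 - 30 = 72 - 30 = 42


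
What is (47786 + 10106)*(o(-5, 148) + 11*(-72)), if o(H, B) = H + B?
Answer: -37571908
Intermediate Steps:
o(H, B) = B + H
(47786 + 10106)*(o(-5, 148) + 11*(-72)) = (47786 + 10106)*((148 - 5) + 11*(-72)) = 57892*(143 - 792) = 57892*(-649) = -37571908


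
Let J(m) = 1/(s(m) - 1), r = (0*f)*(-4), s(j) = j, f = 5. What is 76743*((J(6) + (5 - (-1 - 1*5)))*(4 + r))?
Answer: 17190432/5 ≈ 3.4381e+6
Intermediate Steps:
r = 0 (r = (0*5)*(-4) = 0*(-4) = 0)
J(m) = 1/(-1 + m) (J(m) = 1/(m - 1) = 1/(-1 + m))
76743*((J(6) + (5 - (-1 - 1*5)))*(4 + r)) = 76743*((1/(-1 + 6) + (5 - (-1 - 1*5)))*(4 + 0)) = 76743*((1/5 + (5 - (-1 - 5)))*4) = 76743*((⅕ + (5 - 1*(-6)))*4) = 76743*((⅕ + (5 + 6))*4) = 76743*((⅕ + 11)*4) = 76743*((56/5)*4) = 76743*(224/5) = 17190432/5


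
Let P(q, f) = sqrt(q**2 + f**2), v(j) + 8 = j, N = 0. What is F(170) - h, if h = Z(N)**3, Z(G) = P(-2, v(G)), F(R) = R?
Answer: 170 - 136*sqrt(17) ≈ -390.74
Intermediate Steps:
v(j) = -8 + j
P(q, f) = sqrt(f**2 + q**2)
Z(G) = sqrt(4 + (-8 + G)**2) (Z(G) = sqrt((-8 + G)**2 + (-2)**2) = sqrt((-8 + G)**2 + 4) = sqrt(4 + (-8 + G)**2))
h = 136*sqrt(17) (h = (sqrt(4 + (-8 + 0)**2))**3 = (sqrt(4 + (-8)**2))**3 = (sqrt(4 + 64))**3 = (sqrt(68))**3 = (2*sqrt(17))**3 = 136*sqrt(17) ≈ 560.74)
F(170) - h = 170 - 136*sqrt(17)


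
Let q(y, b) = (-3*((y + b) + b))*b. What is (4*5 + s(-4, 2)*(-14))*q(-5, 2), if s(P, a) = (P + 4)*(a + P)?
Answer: 120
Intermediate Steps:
q(y, b) = b*(-6*b - 3*y) (q(y, b) = (-3*((b + y) + b))*b = (-3*(y + 2*b))*b = (-6*b - 3*y)*b = b*(-6*b - 3*y))
s(P, a) = (4 + P)*(P + a)
(4*5 + s(-4, 2)*(-14))*q(-5, 2) = (4*5 + ((-4)**2 + 4*(-4) + 4*2 - 4*2)*(-14))*(-3*2*(-5 + 2*2)) = (20 + (16 - 16 + 8 - 8)*(-14))*(-3*2*(-5 + 4)) = (20 + 0*(-14))*(-3*2*(-1)) = (20 + 0)*6 = 20*6 = 120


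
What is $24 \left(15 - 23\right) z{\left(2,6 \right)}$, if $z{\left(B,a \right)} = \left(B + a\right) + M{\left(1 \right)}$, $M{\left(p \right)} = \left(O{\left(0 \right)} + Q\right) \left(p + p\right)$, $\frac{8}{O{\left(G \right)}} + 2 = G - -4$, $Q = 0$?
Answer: $-3072$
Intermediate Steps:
$O{\left(G \right)} = \frac{8}{2 + G}$ ($O{\left(G \right)} = \frac{8}{-2 + \left(G - -4\right)} = \frac{8}{-2 + \left(G + 4\right)} = \frac{8}{-2 + \left(4 + G\right)} = \frac{8}{2 + G}$)
$M{\left(p \right)} = 8 p$ ($M{\left(p \right)} = \left(\frac{8}{2 + 0} + 0\right) \left(p + p\right) = \left(\frac{8}{2} + 0\right) 2 p = \left(8 \cdot \frac{1}{2} + 0\right) 2 p = \left(4 + 0\right) 2 p = 4 \cdot 2 p = 8 p$)
$z{\left(B,a \right)} = 8 + B + a$ ($z{\left(B,a \right)} = \left(B + a\right) + 8 \cdot 1 = \left(B + a\right) + 8 = 8 + B + a$)
$24 \left(15 - 23\right) z{\left(2,6 \right)} = 24 \left(15 - 23\right) \left(8 + 2 + 6\right) = 24 \left(\left(-8\right) 16\right) = 24 \left(-128\right) = -3072$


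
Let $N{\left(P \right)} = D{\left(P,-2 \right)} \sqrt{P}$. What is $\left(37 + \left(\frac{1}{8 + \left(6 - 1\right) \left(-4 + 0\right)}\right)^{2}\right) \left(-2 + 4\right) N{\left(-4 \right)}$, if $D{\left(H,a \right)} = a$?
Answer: $- \frac{5329 i}{18} \approx - 296.06 i$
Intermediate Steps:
$N{\left(P \right)} = - 2 \sqrt{P}$
$\left(37 + \left(\frac{1}{8 + \left(6 - 1\right) \left(-4 + 0\right)}\right)^{2}\right) \left(-2 + 4\right) N{\left(-4 \right)} = \left(37 + \left(\frac{1}{8 + \left(6 - 1\right) \left(-4 + 0\right)}\right)^{2}\right) \left(-2 + 4\right) \left(- 2 \sqrt{-4}\right) = \left(37 + \left(\frac{1}{8 + 5 \left(-4\right)}\right)^{2}\right) 2 \left(- 2 \cdot 2 i\right) = \left(37 + \left(\frac{1}{8 - 20}\right)^{2}\right) 2 \left(- 4 i\right) = \left(37 + \left(\frac{1}{-12}\right)^{2}\right) \left(- 8 i\right) = \left(37 + \left(- \frac{1}{12}\right)^{2}\right) \left(- 8 i\right) = \left(37 + \frac{1}{144}\right) \left(- 8 i\right) = \frac{5329 \left(- 8 i\right)}{144} = - \frac{5329 i}{18}$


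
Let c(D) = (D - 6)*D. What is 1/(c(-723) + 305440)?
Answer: 1/832507 ≈ 1.2012e-6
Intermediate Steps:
c(D) = D*(-6 + D) (c(D) = (-6 + D)*D = D*(-6 + D))
1/(c(-723) + 305440) = 1/(-723*(-6 - 723) + 305440) = 1/(-723*(-729) + 305440) = 1/(527067 + 305440) = 1/832507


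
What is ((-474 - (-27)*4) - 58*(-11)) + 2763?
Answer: 3035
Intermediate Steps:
((-474 - (-27)*4) - 58*(-11)) + 2763 = ((-474 - 1*(-108)) + 638) + 2763 = ((-474 + 108) + 638) + 2763 = (-366 + 638) + 2763 = 272 + 2763 = 3035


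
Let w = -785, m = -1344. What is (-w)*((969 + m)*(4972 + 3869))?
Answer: -2602569375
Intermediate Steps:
(-w)*((969 + m)*(4972 + 3869)) = (-1*(-785))*((969 - 1344)*(4972 + 3869)) = 785*(-375*8841) = 785*(-3315375) = -2602569375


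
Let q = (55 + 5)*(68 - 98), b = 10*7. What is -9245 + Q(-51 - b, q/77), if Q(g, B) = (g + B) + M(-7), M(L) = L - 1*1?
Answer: -723598/77 ≈ -9397.4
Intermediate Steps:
M(L) = -1 + L (M(L) = L - 1 = -1 + L)
b = 70
q = -1800 (q = 60*(-30) = -1800)
Q(g, B) = -8 + B + g (Q(g, B) = (g + B) + (-1 - 7) = (B + g) - 8 = -8 + B + g)
-9245 + Q(-51 - b, q/77) = -9245 + (-8 - 1800/77 + (-51 - 1*70)) = -9245 + (-8 - 1800*1/77 + (-51 - 70)) = -9245 + (-8 - 1800/77 - 121) = -9245 - 11733/77 = -723598/77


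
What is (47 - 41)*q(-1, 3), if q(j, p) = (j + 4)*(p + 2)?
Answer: 90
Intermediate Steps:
q(j, p) = (2 + p)*(4 + j) (q(j, p) = (4 + j)*(2 + p) = (2 + p)*(4 + j))
(47 - 41)*q(-1, 3) = (47 - 41)*(8 + 2*(-1) + 4*3 - 1*3) = 6*(8 - 2 + 12 - 3) = 6*15 = 90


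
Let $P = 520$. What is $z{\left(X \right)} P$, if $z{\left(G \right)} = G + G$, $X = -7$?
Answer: $-7280$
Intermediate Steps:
$z{\left(G \right)} = 2 G$
$z{\left(X \right)} P = 2 \left(-7\right) 520 = \left(-14\right) 520 = -7280$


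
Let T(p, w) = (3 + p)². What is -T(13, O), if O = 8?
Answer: -256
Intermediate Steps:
-T(13, O) = -(3 + 13)² = -1*16² = -1*256 = -256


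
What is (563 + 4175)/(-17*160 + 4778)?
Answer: 2369/1029 ≈ 2.3022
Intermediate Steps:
(563 + 4175)/(-17*160 + 4778) = 4738/(-2720 + 4778) = 4738/2058 = 4738*(1/2058) = 2369/1029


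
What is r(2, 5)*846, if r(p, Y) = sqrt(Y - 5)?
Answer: 0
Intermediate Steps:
r(p, Y) = sqrt(-5 + Y)
r(2, 5)*846 = sqrt(-5 + 5)*846 = sqrt(0)*846 = 0*846 = 0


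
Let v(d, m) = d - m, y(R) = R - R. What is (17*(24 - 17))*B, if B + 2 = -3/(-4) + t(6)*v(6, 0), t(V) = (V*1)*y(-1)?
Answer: -595/4 ≈ -148.75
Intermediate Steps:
y(R) = 0
t(V) = 0 (t(V) = (V*1)*0 = V*0 = 0)
B = -5/4 (B = -2 + (-3/(-4) + 0*(6 - 1*0)) = -2 + (-3*(-1/4) + 0*(6 + 0)) = -2 + (3/4 + 0*6) = -2 + (3/4 + 0) = -2 + 3/4 = -5/4 ≈ -1.2500)
(17*(24 - 17))*B = (17*(24 - 17))*(-5/4) = (17*7)*(-5/4) = 119*(-5/4) = -595/4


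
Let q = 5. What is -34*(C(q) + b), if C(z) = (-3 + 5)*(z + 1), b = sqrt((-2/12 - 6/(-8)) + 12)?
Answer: -408 - 17*sqrt(453)/3 ≈ -528.61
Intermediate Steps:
b = sqrt(453)/6 (b = sqrt((-2*1/12 - 6*(-1/8)) + 12) = sqrt((-1/6 + 3/4) + 12) = sqrt(7/12 + 12) = sqrt(151/12) = sqrt(453)/6 ≈ 3.5473)
C(z) = 2 + 2*z (C(z) = 2*(1 + z) = 2 + 2*z)
-34*(C(q) + b) = -34*((2 + 2*5) + sqrt(453)/6) = -34*((2 + 10) + sqrt(453)/6) = -34*(12 + sqrt(453)/6) = -408 - 17*sqrt(453)/3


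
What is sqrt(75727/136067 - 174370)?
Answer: I*sqrt(3228315717681221)/136067 ≈ 417.58*I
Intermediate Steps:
sqrt(75727/136067 - 174370) = sqrt(-23725927063/136067) = I*sqrt(3228315717681221)/136067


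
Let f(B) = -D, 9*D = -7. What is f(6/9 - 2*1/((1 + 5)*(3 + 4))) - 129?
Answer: -1154/9 ≈ -128.22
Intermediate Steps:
D = -7/9 (D = (⅑)*(-7) = -7/9 ≈ -0.77778)
f(B) = 7/9 (f(B) = -1*(-7/9) = 7/9)
f(6/9 - 2*1/((1 + 5)*(3 + 4))) - 129 = 7/9 - 129 = -1154/9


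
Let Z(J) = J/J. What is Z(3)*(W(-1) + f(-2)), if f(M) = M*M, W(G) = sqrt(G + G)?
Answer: 4 + I*sqrt(2) ≈ 4.0 + 1.4142*I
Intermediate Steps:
W(G) = sqrt(2)*sqrt(G) (W(G) = sqrt(2*G) = sqrt(2)*sqrt(G))
Z(J) = 1
f(M) = M**2
Z(3)*(W(-1) + f(-2)) = 1*(sqrt(2)*sqrt(-1) + (-2)**2) = 1*(sqrt(2)*I + 4) = 1*(I*sqrt(2) + 4) = 1*(4 + I*sqrt(2)) = 4 + I*sqrt(2)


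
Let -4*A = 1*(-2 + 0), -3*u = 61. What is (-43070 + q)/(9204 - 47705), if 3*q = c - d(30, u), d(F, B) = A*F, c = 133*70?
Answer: 119915/115503 ≈ 1.0382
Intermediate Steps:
u = -61/3 (u = -⅓*61 = -61/3 ≈ -20.333)
A = ½ (A = -(-2 + 0)/4 = -(-2)/4 = -¼*(-2) = ½ ≈ 0.50000)
c = 9310
d(F, B) = F/2
q = 9295/3 (q = (9310 - 30/2)/3 = (9310 - 1*15)/3 = (9310 - 15)/3 = (⅓)*9295 = 9295/3 ≈ 3098.3)
(-43070 + q)/(9204 - 47705) = (-43070 + 9295/3)/(9204 - 47705) = -119915/3/(-38501) = -119915/3*(-1/38501) = 119915/115503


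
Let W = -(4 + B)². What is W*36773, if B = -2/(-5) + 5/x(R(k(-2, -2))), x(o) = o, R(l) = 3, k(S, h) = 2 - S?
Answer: -304517213/225 ≈ -1.3534e+6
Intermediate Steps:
B = 31/15 (B = -2/(-5) + 5/3 = -2*(-⅕) + 5*(⅓) = ⅖ + 5/3 = 31/15 ≈ 2.0667)
W = -8281/225 (W = -(4 + 31/15)² = -(91/15)² = -1*8281/225 = -8281/225 ≈ -36.804)
W*36773 = -8281/225*36773 = -304517213/225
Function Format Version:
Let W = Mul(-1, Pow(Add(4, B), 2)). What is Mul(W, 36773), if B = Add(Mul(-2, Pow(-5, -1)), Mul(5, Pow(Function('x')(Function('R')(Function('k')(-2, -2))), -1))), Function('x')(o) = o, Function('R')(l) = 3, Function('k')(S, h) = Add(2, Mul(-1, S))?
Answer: Rational(-304517213, 225) ≈ -1.3534e+6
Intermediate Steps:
B = Rational(31, 15) (B = Add(Mul(-2, Pow(-5, -1)), Mul(5, Pow(3, -1))) = Add(Mul(-2, Rational(-1, 5)), Mul(5, Rational(1, 3))) = Add(Rational(2, 5), Rational(5, 3)) = Rational(31, 15) ≈ 2.0667)
W = Rational(-8281, 225) (W = Mul(-1, Pow(Add(4, Rational(31, 15)), 2)) = Mul(-1, Pow(Rational(91, 15), 2)) = Mul(-1, Rational(8281, 225)) = Rational(-8281, 225) ≈ -36.804)
Mul(W, 36773) = Mul(Rational(-8281, 225), 36773) = Rational(-304517213, 225)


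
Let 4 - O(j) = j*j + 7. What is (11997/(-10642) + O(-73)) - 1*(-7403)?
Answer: 22027585/10642 ≈ 2069.9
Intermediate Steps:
O(j) = -3 - j² (O(j) = 4 - (j*j + 7) = 4 - (j² + 7) = 4 - (7 + j²) = 4 + (-7 - j²) = -3 - j²)
(11997/(-10642) + O(-73)) - 1*(-7403) = (11997/(-10642) + (-3 - 1*(-73)²)) - 1*(-7403) = (11997*(-1/10642) + (-3 - 1*5329)) + 7403 = (-11997/10642 + (-3 - 5329)) + 7403 = (-11997/10642 - 5332) + 7403 = -56755141/10642 + 7403 = 22027585/10642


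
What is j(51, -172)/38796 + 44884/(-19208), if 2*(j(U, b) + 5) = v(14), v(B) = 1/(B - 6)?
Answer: -71078143/30416064 ≈ -2.3369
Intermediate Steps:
v(B) = 1/(-6 + B)
j(U, b) = -79/16 (j(U, b) = -5 + 1/(2*(-6 + 14)) = -5 + (½)/8 = -5 + (½)*(⅛) = -5 + 1/16 = -79/16)
j(51, -172)/38796 + 44884/(-19208) = -79/16/38796 + 44884/(-19208) = -79/16*1/38796 + 44884*(-1/19208) = -79/620736 - 229/98 = -71078143/30416064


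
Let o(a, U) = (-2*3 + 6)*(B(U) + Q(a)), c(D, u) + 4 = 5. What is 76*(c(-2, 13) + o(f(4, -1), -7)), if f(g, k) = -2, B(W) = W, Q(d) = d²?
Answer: 76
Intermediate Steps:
c(D, u) = 1 (c(D, u) = -4 + 5 = 1)
o(a, U) = 0 (o(a, U) = (-2*3 + 6)*(U + a²) = (-6 + 6)*(U + a²) = 0*(U + a²) = 0)
76*(c(-2, 13) + o(f(4, -1), -7)) = 76*(1 + 0) = 76*1 = 76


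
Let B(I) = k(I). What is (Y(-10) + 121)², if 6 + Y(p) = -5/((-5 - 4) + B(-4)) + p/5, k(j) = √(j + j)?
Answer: 4*(115486*√2 + 235583*I)/(36*√2 + 73*I) ≈ 12884.0 + 36.072*I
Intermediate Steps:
k(j) = √2*√j (k(j) = √(2*j) = √2*√j)
B(I) = √2*√I
Y(p) = -6 - 5/(-9 + 2*I*√2) + p/5 (Y(p) = -6 + (-5/((-5 - 4) + √2*√(-4)) + p/5) = -6 + (-5/(-9 + √2*(2*I)) + p*(⅕)) = -6 + (-5/(-9 + 2*I*√2) + p/5) = -6 - 5/(-9 + 2*I*√2) + p/5)
(Y(-10) + 121)² = ((-489/89 + (⅕)*(-10) + 10*I*√2/89) + 121)² = ((-489/89 - 2 + 10*I*√2/89) + 121)² = ((-667/89 + 10*I*√2/89) + 121)² = (10102/89 + 10*I*√2/89)²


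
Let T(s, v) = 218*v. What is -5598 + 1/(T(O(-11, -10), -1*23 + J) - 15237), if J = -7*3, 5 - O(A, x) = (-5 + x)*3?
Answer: -138992743/24829 ≈ -5598.0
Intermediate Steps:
O(A, x) = 20 - 3*x (O(A, x) = 5 - (-5 + x)*3 = 5 - (-15 + 3*x) = 5 + (15 - 3*x) = 20 - 3*x)
J = -21
-5598 + 1/(T(O(-11, -10), -1*23 + J) - 15237) = -5598 + 1/(218*(-1*23 - 21) - 15237) = -5598 + 1/(218*(-23 - 21) - 15237) = -5598 + 1/(218*(-44) - 15237) = -5598 + 1/(-9592 - 15237) = -5598 + 1/(-24829) = -5598 - 1/24829 = -138992743/24829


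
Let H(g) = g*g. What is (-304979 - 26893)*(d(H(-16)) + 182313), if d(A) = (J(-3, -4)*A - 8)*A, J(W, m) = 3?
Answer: -125073596256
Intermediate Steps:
H(g) = g²
d(A) = A*(-8 + 3*A) (d(A) = (3*A - 8)*A = (-8 + 3*A)*A = A*(-8 + 3*A))
(-304979 - 26893)*(d(H(-16)) + 182313) = (-304979 - 26893)*((-16)²*(-8 + 3*(-16)²) + 182313) = -331872*(256*(-8 + 3*256) + 182313) = -331872*(256*(-8 + 768) + 182313) = -331872*(256*760 + 182313) = -331872*(194560 + 182313) = -331872*376873 = -125073596256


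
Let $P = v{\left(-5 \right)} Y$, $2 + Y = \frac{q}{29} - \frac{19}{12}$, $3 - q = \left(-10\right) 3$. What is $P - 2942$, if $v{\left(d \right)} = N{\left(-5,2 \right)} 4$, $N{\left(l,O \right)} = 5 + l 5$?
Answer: $- \frac{238934}{87} \approx -2746.4$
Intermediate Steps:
$q = 33$ ($q = 3 - \left(-10\right) 3 = 3 - -30 = 3 + 30 = 33$)
$N{\left(l,O \right)} = 5 + 5 l$
$v{\left(d \right)} = -80$ ($v{\left(d \right)} = \left(5 + 5 \left(-5\right)\right) 4 = \left(5 - 25\right) 4 = \left(-20\right) 4 = -80$)
$Y = - \frac{851}{348}$ ($Y = -2 + \left(\frac{33}{29} - \frac{19}{12}\right) = -2 - \frac{155}{348} = - \frac{851}{348} \approx -2.4454$)
$P = \frac{17020}{87}$ ($P = \left(-80\right) \left(- \frac{851}{348}\right) = \frac{17020}{87} \approx 195.63$)
$P - 2942 = \frac{17020}{87} - 2942 = - \frac{238934}{87}$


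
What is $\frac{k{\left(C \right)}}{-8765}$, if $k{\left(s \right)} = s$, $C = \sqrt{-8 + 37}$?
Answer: $- \frac{\sqrt{29}}{8765} \approx -0.00061439$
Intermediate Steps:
$C = \sqrt{29} \approx 5.3852$
$\frac{k{\left(C \right)}}{-8765} = \frac{\sqrt{29}}{-8765} = \sqrt{29} \left(- \frac{1}{8765}\right) = - \frac{\sqrt{29}}{8765}$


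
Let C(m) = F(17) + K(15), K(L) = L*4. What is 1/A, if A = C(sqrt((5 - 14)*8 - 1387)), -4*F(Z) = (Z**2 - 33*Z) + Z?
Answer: 4/495 ≈ 0.0080808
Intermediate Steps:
F(Z) = 8*Z - Z**2/4 (F(Z) = -((Z**2 - 33*Z) + Z)/4 = -(Z**2 - 32*Z)/4 = 8*Z - Z**2/4)
K(L) = 4*L
C(m) = 495/4 (C(m) = (1/4)*17*(32 - 1*17) + 4*15 = (1/4)*17*(32 - 17) + 60 = (1/4)*17*15 + 60 = 255/4 + 60 = 495/4)
A = 495/4 ≈ 123.75
1/A = 1/(495/4) = 4/495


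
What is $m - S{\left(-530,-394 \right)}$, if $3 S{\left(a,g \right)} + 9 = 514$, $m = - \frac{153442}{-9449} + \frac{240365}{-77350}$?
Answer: $- \frac{68060377261}{438528090} \approx -155.2$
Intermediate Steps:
$m = \frac{1919505963}{146176030}$ ($m = \left(-153442\right) \left(- \frac{1}{9449}\right) + 240365 \left(- \frac{1}{77350}\right) = \frac{153442}{9449} - \frac{48073}{15470} = \frac{1919505963}{146176030} \approx 13.131$)
$S{\left(a,g \right)} = \frac{505}{3}$ ($S{\left(a,g \right)} = -3 + \frac{1}{3} \cdot 514 = -3 + \frac{514}{3} = \frac{505}{3}$)
$m - S{\left(-530,-394 \right)} = \frac{1919505963}{146176030} - \frac{505}{3} = - \frac{68060377261}{438528090}$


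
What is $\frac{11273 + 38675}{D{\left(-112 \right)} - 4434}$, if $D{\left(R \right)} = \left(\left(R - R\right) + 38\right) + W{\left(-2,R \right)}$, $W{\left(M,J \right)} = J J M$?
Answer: $- \frac{12487}{7371} \approx -1.6941$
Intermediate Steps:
$W{\left(M,J \right)} = M J^{2}$ ($W{\left(M,J \right)} = J^{2} M = M J^{2}$)
$D{\left(R \right)} = 38 - 2 R^{2}$ ($D{\left(R \right)} = \left(\left(R - R\right) + 38\right) - 2 R^{2} = \left(0 + 38\right) - 2 R^{2} = 38 - 2 R^{2}$)
$\frac{11273 + 38675}{D{\left(-112 \right)} - 4434} = \frac{11273 + 38675}{\left(38 - 2 \left(-112\right)^{2}\right) - 4434} = \frac{49948}{\left(38 - 25088\right) - 4434} = \frac{49948}{-25050 - 4434} = \frac{49948}{-29484} = 49948 \left(- \frac{1}{29484}\right) = - \frac{12487}{7371}$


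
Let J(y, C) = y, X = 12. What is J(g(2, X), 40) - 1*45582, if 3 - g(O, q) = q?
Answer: -45591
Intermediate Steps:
g(O, q) = 3 - q
J(g(2, X), 40) - 1*45582 = (3 - 1*12) - 1*45582 = (3 - 12) - 45582 = -9 - 45582 = -45591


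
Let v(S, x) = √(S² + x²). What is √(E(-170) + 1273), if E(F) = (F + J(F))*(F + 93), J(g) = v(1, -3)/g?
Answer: √(415090700 + 13090*√10)/170 ≈ 119.85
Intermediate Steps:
J(g) = √10/g (J(g) = √(1² + (-3)²)/g = √(1 + 9)/g = √10/g)
E(F) = (93 + F)*(F + √10/F) (E(F) = (F + √10/F)*(F + 93) = (F + √10/F)*(93 + F) = (93 + F)*(F + √10/F))
√(E(-170) + 1273) = √((√10 + (-170)² + 93*(-170) + 93*√10/(-170)) + 1273) = √((√10 + 28900 - 15810 + 93*√10*(-1/170)) + 1273) = √((√10 + 28900 - 15810 - 93*√10/170) + 1273) = √((13090 + 77*√10/170) + 1273) = √(14363 + 77*√10/170)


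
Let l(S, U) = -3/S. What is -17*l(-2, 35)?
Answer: -51/2 ≈ -25.500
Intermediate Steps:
-17*l(-2, 35) = -(-51)/(-2) = -(-51)*(-1)/2 = -17*3/2 = -51/2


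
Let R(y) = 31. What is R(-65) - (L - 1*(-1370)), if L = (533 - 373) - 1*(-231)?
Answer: -1730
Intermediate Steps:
L = 391 (L = 160 + 231 = 391)
R(-65) - (L - 1*(-1370)) = 31 - (391 - 1*(-1370)) = 31 - (391 + 1370) = 31 - 1*1761 = 31 - 1761 = -1730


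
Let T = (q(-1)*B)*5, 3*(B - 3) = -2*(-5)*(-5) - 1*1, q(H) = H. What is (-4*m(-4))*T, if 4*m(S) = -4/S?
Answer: -70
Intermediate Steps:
m(S) = -1/S (m(S) = (-4/S)/4 = -1/S)
B = -14 (B = 3 + (-2*(-5)*(-5) - 1*1)/3 = 3 + (10*(-5) - 1)/3 = 3 + (-50 - 1)/3 = 3 + (⅓)*(-51) = 3 - 17 = -14)
T = 70 (T = -1*(-14)*5 = 14*5 = 70)
(-4*m(-4))*T = -(-4)/(-4)*70 = -(-4)*(-1)/4*70 = -4*¼*70 = -1*70 = -70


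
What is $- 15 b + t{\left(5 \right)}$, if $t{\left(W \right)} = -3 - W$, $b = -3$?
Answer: $37$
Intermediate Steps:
$- 15 b + t{\left(5 \right)} = \left(-15\right) \left(-3\right) - 8 = 45 - 8 = 37$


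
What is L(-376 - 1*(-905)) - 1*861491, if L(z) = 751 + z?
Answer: -860211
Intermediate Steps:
L(-376 - 1*(-905)) - 1*861491 = (751 + (-376 - 1*(-905))) - 1*861491 = (751 + (-376 + 905)) - 861491 = (751 + 529) - 861491 = 1280 - 861491 = -860211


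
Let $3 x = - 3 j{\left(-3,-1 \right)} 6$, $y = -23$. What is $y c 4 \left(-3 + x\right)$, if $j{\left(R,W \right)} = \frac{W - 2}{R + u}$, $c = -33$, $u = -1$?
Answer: $-22770$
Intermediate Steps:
$j{\left(R,W \right)} = \frac{-2 + W}{-1 + R}$ ($j{\left(R,W \right)} = \frac{W - 2}{R - 1} = \frac{-2 + W}{-1 + R}$)
$x = - \frac{9}{2}$ ($x = \frac{- 3 \frac{-2 - 1}{-1 - 3} \cdot 6}{3} = \frac{- 3 \frac{1}{-4} \left(-3\right) 6}{3} = \frac{- 3 \left(\left(- \frac{1}{4}\right) \left(-3\right)\right) 6}{3} = \frac{\left(-3\right) \frac{3}{4} \cdot 6}{3} = \frac{\left(- \frac{9}{4}\right) 6}{3} = \frac{1}{3} \left(- \frac{27}{2}\right) = - \frac{9}{2} \approx -4.5$)
$y c 4 \left(-3 + x\right) = \left(-23\right) \left(-33\right) 4 \left(-3 - \frac{9}{2}\right) = 759 \cdot 4 \left(- \frac{15}{2}\right) = 759 \left(-30\right) = -22770$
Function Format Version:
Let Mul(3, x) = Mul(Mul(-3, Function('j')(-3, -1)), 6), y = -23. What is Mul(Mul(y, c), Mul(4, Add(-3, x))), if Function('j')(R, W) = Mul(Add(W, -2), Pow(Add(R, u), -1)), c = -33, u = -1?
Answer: -22770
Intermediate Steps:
Function('j')(R, W) = Mul(Pow(Add(-1, R), -1), Add(-2, W)) (Function('j')(R, W) = Mul(Add(W, -2), Pow(Add(R, -1), -1)) = Mul(Add(-2, W), Pow(Add(-1, R), -1)) = Mul(Pow(Add(-1, R), -1), Add(-2, W)))
x = Rational(-9, 2) (x = Mul(Rational(1, 3), Mul(Mul(-3, Mul(Pow(Add(-1, -3), -1), Add(-2, -1))), 6)) = Mul(Rational(1, 3), Mul(Mul(-3, Mul(Pow(-4, -1), -3)), 6)) = Mul(Rational(1, 3), Mul(Mul(-3, Mul(Rational(-1, 4), -3)), 6)) = Mul(Rational(1, 3), Mul(Mul(-3, Rational(3, 4)), 6)) = Mul(Rational(1, 3), Mul(Rational(-9, 4), 6)) = Mul(Rational(1, 3), Rational(-27, 2)) = Rational(-9, 2) ≈ -4.5000)
Mul(Mul(y, c), Mul(4, Add(-3, x))) = Mul(Mul(-23, -33), Mul(4, Add(-3, Rational(-9, 2)))) = Mul(759, Mul(4, Rational(-15, 2))) = Mul(759, -30) = -22770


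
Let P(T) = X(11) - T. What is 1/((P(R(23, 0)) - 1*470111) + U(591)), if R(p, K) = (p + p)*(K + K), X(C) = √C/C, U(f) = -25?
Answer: -5171496/2431306443455 - √11/2431306443455 ≈ -2.1270e-6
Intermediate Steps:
X(C) = C^(-½)
R(p, K) = 4*K*p (R(p, K) = (2*p)*(2*K) = 4*K*p)
P(T) = -T + √11/11 (P(T) = 11^(-½) - T = √11/11 - T = -T + √11/11)
1/((P(R(23, 0)) - 1*470111) + U(591)) = 1/(((-4*0*23 + √11/11) - 1*470111) - 25) = 1/(((-1*0 + √11/11) - 470111) - 25) = 1/(((0 + √11/11) - 470111) - 25) = 1/((√11/11 - 470111) - 25) = 1/((-470111 + √11/11) - 25) = 1/(-470136 + √11/11)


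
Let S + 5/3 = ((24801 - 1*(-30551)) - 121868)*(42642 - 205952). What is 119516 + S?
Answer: 32588542423/3 ≈ 1.0863e+10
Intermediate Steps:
S = 32588183875/3 (S = -5/3 + ((24801 - 1*(-30551)) - 121868)*(42642 - 205952) = -5/3 + ((24801 + 30551) - 121868)*(-163310) = -5/3 + (55352 - 121868)*(-163310) = -5/3 - 66516*(-163310) = -5/3 + 10862727960 = 32588183875/3 ≈ 1.0863e+10)
119516 + S = 119516 + 32588183875/3 = 32588542423/3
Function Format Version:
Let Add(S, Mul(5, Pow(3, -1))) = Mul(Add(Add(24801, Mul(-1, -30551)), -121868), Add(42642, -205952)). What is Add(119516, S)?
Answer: Rational(32588542423, 3) ≈ 1.0863e+10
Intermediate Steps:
S = Rational(32588183875, 3) (S = Add(Rational(-5, 3), Mul(Add(Add(24801, Mul(-1, -30551)), -121868), Add(42642, -205952))) = Add(Rational(-5, 3), Mul(Add(Add(24801, 30551), -121868), -163310)) = Add(Rational(-5, 3), Mul(Add(55352, -121868), -163310)) = Add(Rational(-5, 3), Mul(-66516, -163310)) = Add(Rational(-5, 3), 10862727960) = Rational(32588183875, 3) ≈ 1.0863e+10)
Add(119516, S) = Add(119516, Rational(32588183875, 3)) = Rational(32588542423, 3)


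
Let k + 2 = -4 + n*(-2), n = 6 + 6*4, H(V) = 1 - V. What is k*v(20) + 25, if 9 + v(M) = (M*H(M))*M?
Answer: 502219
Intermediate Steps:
n = 30 (n = 6 + 24 = 30)
v(M) = -9 + M²*(1 - M) (v(M) = -9 + (M*(1 - M))*M = -9 + M²*(1 - M))
k = -66 (k = -2 + (-4 + 30*(-2)) = -2 + (-4 - 60) = -2 - 64 = -66)
k*v(20) + 25 = -66*(-9 + 20²*(1 - 1*20)) + 25 = -66*(-9 + 400*(1 - 20)) + 25 = -66*(-9 + 400*(-19)) + 25 = -66*(-9 - 7600) + 25 = -66*(-7609) + 25 = 502194 + 25 = 502219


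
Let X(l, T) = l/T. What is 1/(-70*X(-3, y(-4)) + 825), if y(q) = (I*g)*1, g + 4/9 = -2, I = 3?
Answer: 11/8760 ≈ 0.0012557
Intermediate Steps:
g = -22/9 (g = -4/9 - 2 = -22/9 ≈ -2.4444)
y(q) = -22/3 (y(q) = (3*(-22/9))*1 = -22/3*1 = -22/3)
X(l, T) = l/T
1/(-70*X(-3, y(-4)) + 825) = 1/(-(-210)/(-22/3) + 825) = 1/(-(-210)*(-3)/22 + 825) = 1/(-70*9/22 + 825) = 1/(-315/11 + 825) = 1/(8760/11) = 11/8760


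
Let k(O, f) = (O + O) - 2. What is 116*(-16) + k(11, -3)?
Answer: -1836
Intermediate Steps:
k(O, f) = -2 + 2*O (k(O, f) = 2*O - 2 = -2 + 2*O)
116*(-16) + k(11, -3) = 116*(-16) + (-2 + 2*11) = -1856 + (-2 + 22) = -1856 + 20 = -1836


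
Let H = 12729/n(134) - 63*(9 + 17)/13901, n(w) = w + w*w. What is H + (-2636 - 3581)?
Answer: -521078672707/83823030 ≈ -6216.4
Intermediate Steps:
n(w) = w + w**2
H = 49104803/83823030 (H = 12729/((134*(1 + 134))) - 63*(9 + 17)/13901 = 12729/((134*135)) - 63*26*(1/13901) = 12729/18090 - 1638*1/13901 = 12729*(1/18090) - 1638/13901 = 4243/6030 - 1638/13901 = 49104803/83823030 ≈ 0.58582)
H + (-2636 - 3581) = 49104803/83823030 + (-2636 - 3581) = 49104803/83823030 - 6217 = -521078672707/83823030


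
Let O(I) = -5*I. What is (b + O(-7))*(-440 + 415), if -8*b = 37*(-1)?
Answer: -7925/8 ≈ -990.63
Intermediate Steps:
b = 37/8 (b = -37*(-1)/8 = -1/8*(-37) = 37/8 ≈ 4.6250)
(b + O(-7))*(-440 + 415) = (37/8 - 5*(-7))*(-440 + 415) = (37/8 + 35)*(-25) = (317/8)*(-25) = -7925/8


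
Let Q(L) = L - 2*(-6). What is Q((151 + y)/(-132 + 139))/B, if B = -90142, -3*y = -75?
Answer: -10/24269 ≈ -0.00041205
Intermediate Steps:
y = 25 (y = -⅓*(-75) = 25)
Q(L) = 12 + L (Q(L) = L + 12 = 12 + L)
Q((151 + y)/(-132 + 139))/B = (12 + (151 + 25)/(-132 + 139))/(-90142) = (12 + 176/7)*(-1/90142) = (260/7)*(-1/90142) = -10/24269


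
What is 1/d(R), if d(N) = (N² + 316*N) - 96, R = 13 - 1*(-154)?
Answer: 1/80565 ≈ 1.2412e-5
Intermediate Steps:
R = 167 (R = 13 + 154 = 167)
d(N) = -96 + N² + 316*N
1/d(R) = 1/(-96 + 167² + 316*167) = 1/(-96 + 27889 + 52772) = 1/80565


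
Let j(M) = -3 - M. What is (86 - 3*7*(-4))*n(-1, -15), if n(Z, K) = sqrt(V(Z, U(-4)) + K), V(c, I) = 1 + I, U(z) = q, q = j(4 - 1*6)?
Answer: 170*I*sqrt(15) ≈ 658.41*I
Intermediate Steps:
q = -1 (q = -3 - (4 - 1*6) = -3 - (4 - 6) = -3 - 1*(-2) = -3 + 2 = -1)
U(z) = -1
n(Z, K) = sqrt(K) (n(Z, K) = sqrt((1 - 1) + K) = sqrt(0 + K) = sqrt(K))
(86 - 3*7*(-4))*n(-1, -15) = (86 - 3*7*(-4))*sqrt(-15) = (86 - 21*(-4))*(I*sqrt(15)) = (86 + 84)*(I*sqrt(15)) = 170*(I*sqrt(15)) = 170*I*sqrt(15)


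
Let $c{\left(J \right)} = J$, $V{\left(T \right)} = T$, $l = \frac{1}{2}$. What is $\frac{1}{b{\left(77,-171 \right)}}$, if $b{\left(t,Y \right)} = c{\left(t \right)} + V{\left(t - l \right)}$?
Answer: $\frac{2}{307} \approx 0.0065147$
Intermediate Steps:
$l = \frac{1}{2} \approx 0.5$
$b{\left(t,Y \right)} = - \frac{1}{2} + 2 t$ ($b{\left(t,Y \right)} = t + \left(t - \frac{1}{2}\right) = t + \left(- \frac{1}{2} + t\right) = - \frac{1}{2} + 2 t$)
$\frac{1}{b{\left(77,-171 \right)}} = \frac{1}{- \frac{1}{2} + 2 \cdot 77} = \frac{1}{- \frac{1}{2} + 154} = \frac{1}{\frac{307}{2}} = \frac{2}{307}$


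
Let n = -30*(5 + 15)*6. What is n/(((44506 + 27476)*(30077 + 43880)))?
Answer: -200/295754043 ≈ -6.7624e-7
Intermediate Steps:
n = -3600 (n = -30*20*6 = -600*6 = -3600)
n/(((44506 + 27476)*(30077 + 43880))) = -3600*1/((30077 + 43880)*(44506 + 27476)) = -3600/(71982*73957) = -3600/5323572774 = -3600*1/5323572774 = -200/295754043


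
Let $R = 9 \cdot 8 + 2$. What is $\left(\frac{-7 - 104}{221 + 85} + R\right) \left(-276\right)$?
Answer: $- \frac{345506}{17} \approx -20324.0$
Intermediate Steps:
$R = 74$ ($R = 72 + 2 = 74$)
$\left(\frac{-7 - 104}{221 + 85} + R\right) \left(-276\right) = \left(\frac{-7 - 104}{221 + 85} + 74\right) \left(-276\right) = \left(- \frac{111}{306} + 74\right) \left(-276\right) = \left(\left(-111\right) \frac{1}{306} + 74\right) \left(-276\right) = \left(- \frac{37}{102} + 74\right) \left(-276\right) = \frac{7511}{102} \left(-276\right) = - \frac{345506}{17}$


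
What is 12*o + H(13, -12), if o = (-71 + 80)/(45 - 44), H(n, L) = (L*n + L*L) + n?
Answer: 109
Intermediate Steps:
H(n, L) = n + L² + L*n (H(n, L) = (L*n + L²) + n = (L² + L*n) + n = n + L² + L*n)
o = 9 (o = 9/1 = 9*1 = 9)
12*o + H(13, -12) = 12*9 + (13 + (-12)² - 12*13) = 108 + (13 + 144 - 156) = 108 + 1 = 109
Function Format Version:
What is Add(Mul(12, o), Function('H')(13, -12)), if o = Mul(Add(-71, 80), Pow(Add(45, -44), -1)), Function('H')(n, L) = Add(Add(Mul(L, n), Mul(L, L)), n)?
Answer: 109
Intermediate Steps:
Function('H')(n, L) = Add(n, Pow(L, 2), Mul(L, n)) (Function('H')(n, L) = Add(Add(Mul(L, n), Pow(L, 2)), n) = Add(Add(Pow(L, 2), Mul(L, n)), n) = Add(n, Pow(L, 2), Mul(L, n)))
o = 9 (o = Mul(9, Pow(1, -1)) = Mul(9, 1) = 9)
Add(Mul(12, o), Function('H')(13, -12)) = Add(Mul(12, 9), Add(13, Pow(-12, 2), Mul(-12, 13))) = Add(108, Add(13, 144, -156)) = Add(108, 1) = 109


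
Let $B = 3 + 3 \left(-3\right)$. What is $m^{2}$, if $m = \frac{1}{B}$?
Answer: $\frac{1}{36} \approx 0.027778$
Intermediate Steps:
$B = -6$ ($B = 3 - 9 = -6$)
$m = - \frac{1}{6}$ ($m = \frac{1}{-6} = - \frac{1}{6} \approx -0.16667$)
$m^{2} = \left(- \frac{1}{6}\right)^{2} = \frac{1}{36}$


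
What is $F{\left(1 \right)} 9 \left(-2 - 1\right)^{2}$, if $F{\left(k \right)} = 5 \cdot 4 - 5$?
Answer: $1215$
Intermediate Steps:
$F{\left(k \right)} = 15$ ($F{\left(k \right)} = 20 - 5 = 15$)
$F{\left(1 \right)} 9 \left(-2 - 1\right)^{2} = 15 \cdot 9 \left(-2 - 1\right)^{2} = 135 \left(-3\right)^{2} = 135 \cdot 9 = 1215$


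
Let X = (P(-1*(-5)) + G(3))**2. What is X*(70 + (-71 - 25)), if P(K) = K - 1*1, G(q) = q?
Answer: -1274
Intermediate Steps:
P(K) = -1 + K (P(K) = K - 1 = -1 + K)
X = 49 (X = ((-1 - 1*(-5)) + 3)**2 = ((-1 + 5) + 3)**2 = (4 + 3)**2 = 7**2 = 49)
X*(70 + (-71 - 25)) = 49*(70 + (-71 - 25)) = 49*(70 - 96) = 49*(-26) = -1274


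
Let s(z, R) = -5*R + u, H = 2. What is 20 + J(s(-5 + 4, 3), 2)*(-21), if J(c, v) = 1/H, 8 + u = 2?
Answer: 19/2 ≈ 9.5000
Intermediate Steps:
u = -6 (u = -8 + 2 = -6)
s(z, R) = -6 - 5*R (s(z, R) = -5*R - 6 = -6 - 5*R)
J(c, v) = ½ (J(c, v) = 1/2 = ½)
20 + J(s(-5 + 4, 3), 2)*(-21) = 20 + (½)*(-21) = 20 - 21/2 = 19/2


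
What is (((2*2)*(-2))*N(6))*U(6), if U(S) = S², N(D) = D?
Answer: -1728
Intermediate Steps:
(((2*2)*(-2))*N(6))*U(6) = (((2*2)*(-2))*6)*6² = ((4*(-2))*6)*36 = -8*6*36 = -48*36 = -1728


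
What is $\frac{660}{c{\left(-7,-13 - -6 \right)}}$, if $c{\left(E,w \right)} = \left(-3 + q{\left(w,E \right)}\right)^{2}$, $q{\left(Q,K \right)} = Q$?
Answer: $\frac{33}{5} \approx 6.6$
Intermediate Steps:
$c{\left(E,w \right)} = \left(-3 + w\right)^{2}$
$\frac{660}{c{\left(-7,-13 - -6 \right)}} = \frac{660}{\left(-3 - 7\right)^{2}} = \frac{660}{\left(-10\right)^{2}} = \frac{660}{100} = 660 \cdot \frac{1}{100} = \frac{33}{5}$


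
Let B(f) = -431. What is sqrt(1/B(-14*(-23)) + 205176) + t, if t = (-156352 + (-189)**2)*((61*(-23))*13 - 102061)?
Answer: 14511909300 + sqrt(38113698505)/431 ≈ 1.4512e+10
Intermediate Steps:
t = 14511909300 (t = (-156352 + 35721)*(-1403*13 - 102061) = -120631*(-18239 - 102061) = -120631*(-120300) = 14511909300)
sqrt(1/B(-14*(-23)) + 205176) + t = sqrt(1/(-431) + 205176) + 14511909300 = sqrt(-1/431 + 205176) + 14511909300 = sqrt(88430855/431) + 14511909300 = sqrt(38113698505)/431 + 14511909300 = 14511909300 + sqrt(38113698505)/431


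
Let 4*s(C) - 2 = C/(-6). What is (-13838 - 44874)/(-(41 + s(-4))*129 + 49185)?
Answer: -29356/21905 ≈ -1.3402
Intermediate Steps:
s(C) = ½ - C/24 (s(C) = ½ + (C/(-6))/4 = ½ + (C*(-⅙))/4 = ½ + (-C/6)/4 = ½ - C/24)
(-13838 - 44874)/(-(41 + s(-4))*129 + 49185) = (-13838 - 44874)/(-(41 + (½ - 1/24*(-4)))*129 + 49185) = -58712/(-(41 + (½ + ⅙))*129 + 49185) = -58712/(-(41 + ⅔)*129 + 49185) = -58712/(-1*125/3*129 + 49185) = -58712/(-125/3*129 + 49185) = -58712/(-5375 + 49185) = -58712/43810 = -58712*1/43810 = -29356/21905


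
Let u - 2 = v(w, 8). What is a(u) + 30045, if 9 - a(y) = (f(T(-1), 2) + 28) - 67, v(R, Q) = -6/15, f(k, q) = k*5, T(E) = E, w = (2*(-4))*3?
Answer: 30098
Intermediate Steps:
w = -24 (w = -8*3 = -24)
f(k, q) = 5*k
v(R, Q) = -2/5 (v(R, Q) = -6*1/15 = -2/5)
u = 8/5 (u = 2 - 2/5 = 8/5 ≈ 1.6000)
a(y) = 53 (a(y) = 9 - ((5*(-1) + 28) - 67) = 9 - ((-5 + 28) - 67) = 9 - (23 - 67) = 9 - 1*(-44) = 9 + 44 = 53)
a(u) + 30045 = 53 + 30045 = 30098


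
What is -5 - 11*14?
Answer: -159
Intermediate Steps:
-5 - 11*14 = -5 - 154 = -159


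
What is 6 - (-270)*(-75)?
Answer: -20244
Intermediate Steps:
6 - (-270)*(-75) = 6 - 135*150 = 6 - 20250 = -20244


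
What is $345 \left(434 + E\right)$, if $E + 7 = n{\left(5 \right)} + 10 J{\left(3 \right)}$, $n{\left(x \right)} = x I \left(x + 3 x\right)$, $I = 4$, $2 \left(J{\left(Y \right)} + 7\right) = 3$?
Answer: $266340$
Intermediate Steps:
$J{\left(Y \right)} = - \frac{11}{2}$ ($J{\left(Y \right)} = -7 + \frac{1}{2} \cdot 3 = -7 + \frac{3}{2} = - \frac{11}{2}$)
$n{\left(x \right)} = 16 x^{2}$ ($n{\left(x \right)} = x 4 \left(x + 3 x\right) = 4 x 4 x = 16 x^{2}$)
$E = 338$ ($E = -7 + \left(16 \cdot 5^{2} + 10 \left(- \frac{11}{2}\right)\right) = -7 + \left(16 \cdot 25 - 55\right) = -7 + \left(400 - 55\right) = -7 + 345 = 338$)
$345 \left(434 + E\right) = 345 \left(434 + 338\right) = 345 \cdot 772 = 266340$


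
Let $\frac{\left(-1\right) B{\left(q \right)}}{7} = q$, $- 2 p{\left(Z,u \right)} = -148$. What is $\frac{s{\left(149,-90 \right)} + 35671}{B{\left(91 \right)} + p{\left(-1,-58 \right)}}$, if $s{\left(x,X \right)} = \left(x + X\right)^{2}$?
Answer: $- \frac{39152}{563} \approx -69.542$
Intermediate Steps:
$p{\left(Z,u \right)} = 74$ ($p{\left(Z,u \right)} = \left(- \frac{1}{2}\right) \left(-148\right) = 74$)
$B{\left(q \right)} = - 7 q$
$s{\left(x,X \right)} = \left(X + x\right)^{2}$
$\frac{s{\left(149,-90 \right)} + 35671}{B{\left(91 \right)} + p{\left(-1,-58 \right)}} = \frac{\left(-90 + 149\right)^{2} + 35671}{\left(-7\right) 91 + 74} = \frac{59^{2} + 35671}{-637 + 74} = \frac{3481 + 35671}{-563} = 39152 \left(- \frac{1}{563}\right) = - \frac{39152}{563}$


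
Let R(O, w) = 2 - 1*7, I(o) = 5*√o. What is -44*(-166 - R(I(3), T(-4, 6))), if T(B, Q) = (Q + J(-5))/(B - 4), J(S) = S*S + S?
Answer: 7084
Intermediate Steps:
J(S) = S + S² (J(S) = S² + S = S + S²)
T(B, Q) = (20 + Q)/(-4 + B) (T(B, Q) = (Q - 5*(1 - 5))/(B - 4) = (Q - 5*(-4))/(-4 + B) = (Q + 20)/(-4 + B) = (20 + Q)/(-4 + B))
R(O, w) = -5 (R(O, w) = 2 - 7 = -5)
-44*(-166 - R(I(3), T(-4, 6))) = -44*(-166 - 1*(-5)) = -44*(-166 + 5) = -44*(-161) = 7084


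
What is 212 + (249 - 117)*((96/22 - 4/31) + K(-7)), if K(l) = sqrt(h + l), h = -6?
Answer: 23900/31 + 132*I*sqrt(13) ≈ 770.97 + 475.93*I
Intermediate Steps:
K(l) = sqrt(-6 + l)
212 + (249 - 117)*((96/22 - 4/31) + K(-7)) = 212 + (249 - 117)*((96/22 - 4/31) + sqrt(-6 - 7)) = 212 + 132*((96*(1/22) - 4*1/31) + sqrt(-13)) = 212 + 132*((48/11 - 4/31) + I*sqrt(13)) = 212 + 132*(1444/341 + I*sqrt(13)) = 212 + (17328/31 + 132*I*sqrt(13)) = 23900/31 + 132*I*sqrt(13)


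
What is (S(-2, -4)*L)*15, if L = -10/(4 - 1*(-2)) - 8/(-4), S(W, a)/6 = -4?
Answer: -120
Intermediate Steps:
S(W, a) = -24 (S(W, a) = 6*(-4) = -24)
L = ⅓ (L = -10/(4 + 2) - 8*(-¼) = -10/6 + 2 = -10*⅙ + 2 = -5/3 + 2 = ⅓ ≈ 0.33333)
(S(-2, -4)*L)*15 = -24*⅓*15 = -8*15 = -120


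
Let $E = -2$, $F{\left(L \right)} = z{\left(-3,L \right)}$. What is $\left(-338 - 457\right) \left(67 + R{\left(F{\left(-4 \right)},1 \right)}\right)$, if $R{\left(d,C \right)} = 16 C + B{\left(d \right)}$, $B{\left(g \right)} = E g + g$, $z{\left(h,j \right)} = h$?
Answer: $-68370$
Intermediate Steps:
$F{\left(L \right)} = -3$
$B{\left(g \right)} = - g$ ($B{\left(g \right)} = - 2 g + g = - g$)
$R{\left(d,C \right)} = - d + 16 C$ ($R{\left(d,C \right)} = 16 C - d = - d + 16 C$)
$\left(-338 - 457\right) \left(67 + R{\left(F{\left(-4 \right)},1 \right)}\right) = \left(-338 - 457\right) \left(67 + \left(\left(-1\right) \left(-3\right) + 16 \cdot 1\right)\right) = - 795 \left(67 + \left(3 + 16\right)\right) = - 795 \left(67 + 19\right) = \left(-795\right) 86 = -68370$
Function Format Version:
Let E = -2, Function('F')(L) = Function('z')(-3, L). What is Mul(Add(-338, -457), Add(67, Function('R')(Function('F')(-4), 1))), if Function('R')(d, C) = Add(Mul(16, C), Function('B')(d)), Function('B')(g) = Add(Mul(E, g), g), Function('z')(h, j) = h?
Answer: -68370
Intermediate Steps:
Function('F')(L) = -3
Function('B')(g) = Mul(-1, g) (Function('B')(g) = Add(Mul(-2, g), g) = Mul(-1, g))
Function('R')(d, C) = Add(Mul(-1, d), Mul(16, C)) (Function('R')(d, C) = Add(Mul(16, C), Mul(-1, d)) = Add(Mul(-1, d), Mul(16, C)))
Mul(Add(-338, -457), Add(67, Function('R')(Function('F')(-4), 1))) = Mul(Add(-338, -457), Add(67, Add(Mul(-1, -3), Mul(16, 1)))) = Mul(-795, Add(67, Add(3, 16))) = Mul(-795, Add(67, 19)) = Mul(-795, 86) = -68370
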